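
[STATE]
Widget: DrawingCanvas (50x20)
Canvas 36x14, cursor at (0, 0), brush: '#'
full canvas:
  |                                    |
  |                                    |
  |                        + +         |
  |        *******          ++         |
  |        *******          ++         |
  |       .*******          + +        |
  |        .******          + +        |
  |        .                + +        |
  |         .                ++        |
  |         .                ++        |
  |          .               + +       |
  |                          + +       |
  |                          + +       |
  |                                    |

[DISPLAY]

+                                                 
                                                  
                        + +                       
        *******          ++                       
        *******          ++                       
       .*******          + +                      
        .******          + +                      
        .                + +                      
         .                ++                      
         .                ++                      
          .               + +                     
                          + +                     
                          + +                     
                                                  
                                                  
                                                  
                                                  
                                                  
                                                  
                                                  


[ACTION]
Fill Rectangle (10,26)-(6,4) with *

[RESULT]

+                                                 
                                                  
                        + +                       
        *******          ++                       
        *******          ++                       
       .*******          + +                      
    ***********************+                      
    ***********************+                      
    ***********************+                      
    ***********************+                      
    *********************** +                     
                          + +                     
                          + +                     
                                                  
                                                  
                                                  
                                                  
                                                  
                                                  
                                                  


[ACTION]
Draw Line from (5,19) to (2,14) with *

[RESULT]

+                                                 
                                                  
              *         + +                       
        *********        ++                       
        *******  **      ++                       
       .*******    *     + +                      
    ***********************+                      
    ***********************+                      
    ***********************+                      
    ***********************+                      
    *********************** +                     
                          + +                     
                          + +                     
                                                  
                                                  
                                                  
                                                  
                                                  
                                                  
                                                  


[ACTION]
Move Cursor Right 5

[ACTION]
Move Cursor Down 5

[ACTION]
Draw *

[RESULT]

                                                  
                                                  
              *         + +                       
        *********        ++                       
        *******  **      ++                       
     * .*******    *     + +                      
    ***********************+                      
    ***********************+                      
    ***********************+                      
    ***********************+                      
    *********************** +                     
                          + +                     
                          + +                     
                                                  
                                                  
                                                  
                                                  
                                                  
                                                  
                                                  


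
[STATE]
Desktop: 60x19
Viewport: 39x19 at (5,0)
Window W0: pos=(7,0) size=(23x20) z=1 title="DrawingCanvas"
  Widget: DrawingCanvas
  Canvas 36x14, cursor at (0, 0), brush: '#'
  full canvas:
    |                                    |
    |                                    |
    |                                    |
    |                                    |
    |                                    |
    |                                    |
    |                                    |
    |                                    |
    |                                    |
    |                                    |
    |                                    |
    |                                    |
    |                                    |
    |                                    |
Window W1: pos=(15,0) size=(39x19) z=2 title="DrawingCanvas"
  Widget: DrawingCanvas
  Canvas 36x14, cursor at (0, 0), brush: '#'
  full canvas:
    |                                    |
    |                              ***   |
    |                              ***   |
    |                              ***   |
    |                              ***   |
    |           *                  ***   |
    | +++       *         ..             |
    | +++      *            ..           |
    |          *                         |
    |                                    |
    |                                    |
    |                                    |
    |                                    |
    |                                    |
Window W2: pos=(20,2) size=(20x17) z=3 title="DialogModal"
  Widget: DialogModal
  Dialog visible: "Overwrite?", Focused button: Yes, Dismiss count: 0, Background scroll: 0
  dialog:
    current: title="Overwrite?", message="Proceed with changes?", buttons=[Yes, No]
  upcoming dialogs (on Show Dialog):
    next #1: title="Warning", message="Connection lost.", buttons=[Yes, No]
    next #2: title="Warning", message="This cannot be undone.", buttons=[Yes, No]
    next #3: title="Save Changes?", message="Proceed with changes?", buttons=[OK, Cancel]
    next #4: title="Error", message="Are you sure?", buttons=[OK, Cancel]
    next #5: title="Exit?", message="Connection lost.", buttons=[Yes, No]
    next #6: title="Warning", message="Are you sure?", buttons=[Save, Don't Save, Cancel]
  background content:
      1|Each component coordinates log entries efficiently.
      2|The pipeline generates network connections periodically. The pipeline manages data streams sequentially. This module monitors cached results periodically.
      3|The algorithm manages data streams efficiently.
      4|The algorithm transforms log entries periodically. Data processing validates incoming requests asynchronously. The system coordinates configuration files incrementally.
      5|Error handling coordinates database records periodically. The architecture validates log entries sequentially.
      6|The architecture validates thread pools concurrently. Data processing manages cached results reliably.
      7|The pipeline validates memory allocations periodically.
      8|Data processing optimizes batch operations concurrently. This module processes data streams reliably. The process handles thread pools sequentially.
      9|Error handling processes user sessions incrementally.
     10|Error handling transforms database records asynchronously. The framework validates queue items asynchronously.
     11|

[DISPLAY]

  ┏━━━━━━━┏━━━━━━━━━━━━━━━━━━━━━━━━━━━━
  ┃ Drawin┃ DrawingCanvas              
  ┠───────┠────┏━━━━━━━━━━━━━━━━━━┓────
  ┃+      ┃+   ┃ DialogModal      ┃    
  ┃       ┃    ┠──────────────────┨    
  ┃       ┃    ┃Each component coo┃    
  ┃       ┃    ┃The pipeline gener┃    
  ┃       ┃    ┃The algorithm mana┃    
  ┃       ┃    ┃The algorithm tran┃    
  ┃       ┃ +++┃Er┌────────────┐oo┃    
  ┃       ┃ +++┃Th│ Overwrite? │ v┃.   
  ┃       ┃    ┃Th│Proceed with│id┃    
  ┃       ┃    ┃Da│ [Yes]  No  │op┃    
  ┃       ┃    ┃Er└────────────┘ro┃    
  ┃       ┃    ┃Error handling tra┃    
  ┃       ┃    ┃                  ┃    
  ┃       ┃    ┃                  ┃    
  ┃       ┃    ┃                  ┃    
  ┃       ┗━━━━┗━━━━━━━━━━━━━━━━━━┛━━━━


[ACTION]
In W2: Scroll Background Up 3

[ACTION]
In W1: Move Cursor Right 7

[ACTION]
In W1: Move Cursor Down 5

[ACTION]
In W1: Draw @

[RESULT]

  ┏━━━━━━━┏━━━━━━━━━━━━━━━━━━━━━━━━━━━━
  ┃ Drawin┃ DrawingCanvas              
  ┠───────┠────┏━━━━━━━━━━━━━━━━━━┓────
  ┃+      ┃    ┃ DialogModal      ┃    
  ┃       ┃    ┠──────────────────┨    
  ┃       ┃    ┃Each component coo┃    
  ┃       ┃    ┃The pipeline gener┃    
  ┃       ┃    ┃The algorithm mana┃    
  ┃       ┃    ┃The algorithm tran┃    
  ┃       ┃ +++┃Er┌────────────┐oo┃    
  ┃       ┃ +++┃Th│ Overwrite? │ v┃.   
  ┃       ┃    ┃Th│Proceed with│id┃    
  ┃       ┃    ┃Da│ [Yes]  No  │op┃    
  ┃       ┃    ┃Er└────────────┘ro┃    
  ┃       ┃    ┃Error handling tra┃    
  ┃       ┃    ┃                  ┃    
  ┃       ┃    ┃                  ┃    
  ┃       ┃    ┃                  ┃    
  ┃       ┗━━━━┗━━━━━━━━━━━━━━━━━━┛━━━━


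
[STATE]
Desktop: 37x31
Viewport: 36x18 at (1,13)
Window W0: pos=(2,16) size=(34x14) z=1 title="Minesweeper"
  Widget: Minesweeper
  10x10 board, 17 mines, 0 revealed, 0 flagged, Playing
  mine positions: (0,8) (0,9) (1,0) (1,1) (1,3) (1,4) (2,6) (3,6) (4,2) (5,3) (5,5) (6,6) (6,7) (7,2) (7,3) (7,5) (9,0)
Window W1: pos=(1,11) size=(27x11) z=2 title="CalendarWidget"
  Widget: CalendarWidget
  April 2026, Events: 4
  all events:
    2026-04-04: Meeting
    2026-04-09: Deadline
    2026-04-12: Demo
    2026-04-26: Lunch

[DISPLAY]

┠─────────────────────────┨         
┃        April 2026       ┃         
┃Mo Tu We Th Fr Sa Su     ┃         
┃       1  2  3  4*  5    ┃━━━━━━━┓ 
┃ 6  7  8  9* 10 11 12*   ┃       ┃ 
┃13 14 15 16 17 18 19     ┃───────┨ 
┃20 21 22 23 24 25 26*    ┃       ┃ 
┃27 28 29 30              ┃       ┃ 
┗━━━━━━━━━━━━━━━━━━━━━━━━━┛       ┃ 
 ┃■■■■■■■■■■                      ┃ 
 ┃■■■■■■■■■■                      ┃ 
 ┃■■■■■■■■■■                      ┃ 
 ┃■■■■■■■■■■                      ┃ 
 ┃■■■■■■■■■■                      ┃ 
 ┃■■■■■■■■■■                      ┃ 
 ┃■■■■■■■■■■                      ┃ 
 ┗━━━━━━━━━━━━━━━━━━━━━━━━━━━━━━━━┛ 
                                    


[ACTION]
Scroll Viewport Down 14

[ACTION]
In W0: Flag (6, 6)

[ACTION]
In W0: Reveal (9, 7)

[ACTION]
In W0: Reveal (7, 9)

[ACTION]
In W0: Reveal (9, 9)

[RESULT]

┠─────────────────────────┨         
┃        April 2026       ┃         
┃Mo Tu We Th Fr Sa Su     ┃         
┃       1  2  3  4*  5    ┃━━━━━━━┓ 
┃ 6  7  8  9* 10 11 12*   ┃       ┃ 
┃13 14 15 16 17 18 19     ┃───────┨ 
┃20 21 22 23 24 25 26*    ┃       ┃ 
┃27 28 29 30              ┃       ┃ 
┗━━━━━━━━━━━━━━━━━━━━━━━━━┛       ┃ 
 ┃■■■■■■■2                        ┃ 
 ┃■■■■■■■1                        ┃ 
 ┃■■■■■■■21                       ┃ 
 ┃■■■■■■⚑■1                       ┃ 
 ┃■■■■■■321                       ┃ 
 ┃■222211                         ┃ 
 ┃■1                              ┃ 
 ┗━━━━━━━━━━━━━━━━━━━━━━━━━━━━━━━━┛ 
                                    


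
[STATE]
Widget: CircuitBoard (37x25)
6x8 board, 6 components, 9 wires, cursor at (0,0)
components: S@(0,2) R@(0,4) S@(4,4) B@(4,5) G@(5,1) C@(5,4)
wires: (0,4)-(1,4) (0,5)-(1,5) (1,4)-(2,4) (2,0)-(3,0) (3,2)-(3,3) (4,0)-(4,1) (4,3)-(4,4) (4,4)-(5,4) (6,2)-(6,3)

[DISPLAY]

   0 1 2 3 4 5                       
0  [.]      S       R   ·            
                    │   │            
1                   ·   ·            
                    │                
2   ·               ·                
    │                                
3   ·       · ─ ·                    
                                     
4   · ─ ·       · ─ S   B            
                    │                
5       G           C                
                                     
6           · ─ ·                    
                                     
7                                    
Cursor: (0,0)                        
                                     
                                     
                                     
                                     
                                     
                                     
                                     
                                     


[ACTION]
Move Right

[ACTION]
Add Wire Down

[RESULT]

   0 1 2 3 4 5                       
0      [.]  S       R   ·            
        │           │   │            
1       ·           ·   ·            
                    │                
2   ·               ·                
    │                                
3   ·       · ─ ·                    
                                     
4   · ─ ·       · ─ S   B            
                    │                
5       G           C                
                                     
6           · ─ ·                    
                                     
7                                    
Cursor: (0,1)                        
                                     
                                     
                                     
                                     
                                     
                                     
                                     
                                     


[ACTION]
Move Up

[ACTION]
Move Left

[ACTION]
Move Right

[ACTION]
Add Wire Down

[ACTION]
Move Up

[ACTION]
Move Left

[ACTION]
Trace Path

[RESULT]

   0 1 2 3 4 5                       
0  [.]  ·   S       R   ·            
        │           │   │            
1       ·           ·   ·            
                    │                
2   ·               ·                
    │                                
3   ·       · ─ ·                    
                                     
4   · ─ ·       · ─ S   B            
                    │                
5       G           C                
                                     
6           · ─ ·                    
                                     
7                                    
Cursor: (0,0)  Trace: No connections 
                                     
                                     
                                     
                                     
                                     
                                     
                                     
                                     


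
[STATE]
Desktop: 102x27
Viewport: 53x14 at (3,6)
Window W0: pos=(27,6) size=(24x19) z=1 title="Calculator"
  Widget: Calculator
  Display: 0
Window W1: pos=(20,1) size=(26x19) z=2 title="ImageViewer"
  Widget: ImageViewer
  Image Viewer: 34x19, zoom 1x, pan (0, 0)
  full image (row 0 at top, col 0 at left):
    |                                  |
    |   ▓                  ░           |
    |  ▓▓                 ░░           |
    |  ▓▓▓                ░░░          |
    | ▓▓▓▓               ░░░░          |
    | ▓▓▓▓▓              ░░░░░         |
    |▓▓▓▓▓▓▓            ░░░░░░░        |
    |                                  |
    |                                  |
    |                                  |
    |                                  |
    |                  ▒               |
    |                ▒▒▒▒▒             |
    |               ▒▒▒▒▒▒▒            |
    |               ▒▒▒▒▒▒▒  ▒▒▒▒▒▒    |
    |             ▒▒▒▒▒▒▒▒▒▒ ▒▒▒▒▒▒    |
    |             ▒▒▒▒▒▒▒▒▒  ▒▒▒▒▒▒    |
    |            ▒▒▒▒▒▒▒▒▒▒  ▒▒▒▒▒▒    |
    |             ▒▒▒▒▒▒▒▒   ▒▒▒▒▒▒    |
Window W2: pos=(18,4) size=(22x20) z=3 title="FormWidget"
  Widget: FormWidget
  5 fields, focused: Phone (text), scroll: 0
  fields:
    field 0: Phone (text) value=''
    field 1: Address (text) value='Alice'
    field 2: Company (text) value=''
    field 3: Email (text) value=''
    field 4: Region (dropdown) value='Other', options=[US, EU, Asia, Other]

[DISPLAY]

               ┠────────────────────┨  ░░ ┃━━━━┓     
               ┃> Phone:      [    ]┃  ░░░┃    ┃     
               ┃  Address:    [Alic]┃ ░░░░┃────┨     
               ┃  Company:    [    ]┃ ░░░░┃   0┃     
               ┃  Email:      [    ]┃░░░░░┃    ┃     
               ┃  Region:     [Oth▼]┃     ┃    ┃     
               ┃                    ┃     ┃    ┃     
               ┃                    ┃     ┃    ┃     
               ┃                    ┃     ┃    ┃     
               ┃                    ┃     ┃    ┃     
               ┃                    ┃▒▒   ┃    ┃     
               ┃                    ┃▒▒▒  ┃    ┃     
               ┃                    ┃▒▒▒  ┃    ┃     
               ┃                    ┃━━━━━┛    ┃     


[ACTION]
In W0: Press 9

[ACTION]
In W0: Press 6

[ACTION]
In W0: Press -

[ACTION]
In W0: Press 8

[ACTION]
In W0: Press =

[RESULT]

               ┠────────────────────┨  ░░ ┃━━━━┓     
               ┃> Phone:      [    ]┃  ░░░┃    ┃     
               ┃  Address:    [Alic]┃ ░░░░┃────┨     
               ┃  Company:    [    ]┃ ░░░░┃  88┃     
               ┃  Email:      [    ]┃░░░░░┃    ┃     
               ┃  Region:     [Oth▼]┃     ┃    ┃     
               ┃                    ┃     ┃    ┃     
               ┃                    ┃     ┃    ┃     
               ┃                    ┃     ┃    ┃     
               ┃                    ┃     ┃    ┃     
               ┃                    ┃▒▒   ┃    ┃     
               ┃                    ┃▒▒▒  ┃    ┃     
               ┃                    ┃▒▒▒  ┃    ┃     
               ┃                    ┃━━━━━┛    ┃     


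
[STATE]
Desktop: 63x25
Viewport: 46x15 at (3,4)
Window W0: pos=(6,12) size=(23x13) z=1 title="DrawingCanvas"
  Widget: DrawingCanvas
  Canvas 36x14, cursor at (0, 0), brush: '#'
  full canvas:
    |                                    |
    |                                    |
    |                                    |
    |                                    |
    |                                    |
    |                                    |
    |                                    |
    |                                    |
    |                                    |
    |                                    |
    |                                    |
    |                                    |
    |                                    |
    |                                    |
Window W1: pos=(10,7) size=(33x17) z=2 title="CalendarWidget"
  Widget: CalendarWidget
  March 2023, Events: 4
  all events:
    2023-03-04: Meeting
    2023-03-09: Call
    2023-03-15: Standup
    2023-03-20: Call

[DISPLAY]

                                              
                                              
                                              
       ┏━━━━━━━━━━━━━━━━━━━━━━━━━━━━━━━┓      
       ┃ CalendarWidget                ┃      
       ┠───────────────────────────────┨      
       ┃           March 2023          ┃      
       ┃Mo Tu We Th Fr Sa Su           ┃      
   ┏━━━┃       1  2  3  4*  5          ┃      
   ┃ Dr┃ 6  7  8  9* 10 11 12          ┃      
   ┠───┃13 14 15* 16 17 18 19          ┃      
   ┃+  ┃20* 21 22 23 24 25 26          ┃      
   ┃   ┃27 28 29 30 31                 ┃      
   ┃   ┃                               ┃      
   ┃   ┃                               ┃      


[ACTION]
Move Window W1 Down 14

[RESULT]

                                              
                                              
                                              
                                              
       ┏━━━━━━━━━━━━━━━━━━━━━━━━━━━━━━━┓      
       ┃ CalendarWidget                ┃      
       ┠───────────────────────────────┨      
       ┃           March 2023          ┃      
   ┏━━━┃Mo Tu We Th Fr Sa Su           ┃      
   ┃ Dr┃       1  2  3  4*  5          ┃      
   ┠───┃ 6  7  8  9* 10 11 12          ┃      
   ┃+  ┃13 14 15* 16 17 18 19          ┃      
   ┃   ┃20* 21 22 23 24 25 26          ┃      
   ┃   ┃27 28 29 30 31                 ┃      
   ┃   ┃                               ┃      


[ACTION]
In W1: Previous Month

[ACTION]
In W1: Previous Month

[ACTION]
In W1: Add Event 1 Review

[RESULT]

                                              
                                              
                                              
                                              
       ┏━━━━━━━━━━━━━━━━━━━━━━━━━━━━━━━┓      
       ┃ CalendarWidget                ┃      
       ┠───────────────────────────────┨      
       ┃          January 2023         ┃      
   ┏━━━┃Mo Tu We Th Fr Sa Su           ┃      
   ┃ Dr┃                   1*          ┃      
   ┠───┃ 2  3  4  5  6  7  8           ┃      
   ┃+  ┃ 9 10 11 12 13 14 15           ┃      
   ┃   ┃16 17 18 19 20 21 22           ┃      
   ┃   ┃23 24 25 26 27 28 29           ┃      
   ┃   ┃30 31                          ┃      


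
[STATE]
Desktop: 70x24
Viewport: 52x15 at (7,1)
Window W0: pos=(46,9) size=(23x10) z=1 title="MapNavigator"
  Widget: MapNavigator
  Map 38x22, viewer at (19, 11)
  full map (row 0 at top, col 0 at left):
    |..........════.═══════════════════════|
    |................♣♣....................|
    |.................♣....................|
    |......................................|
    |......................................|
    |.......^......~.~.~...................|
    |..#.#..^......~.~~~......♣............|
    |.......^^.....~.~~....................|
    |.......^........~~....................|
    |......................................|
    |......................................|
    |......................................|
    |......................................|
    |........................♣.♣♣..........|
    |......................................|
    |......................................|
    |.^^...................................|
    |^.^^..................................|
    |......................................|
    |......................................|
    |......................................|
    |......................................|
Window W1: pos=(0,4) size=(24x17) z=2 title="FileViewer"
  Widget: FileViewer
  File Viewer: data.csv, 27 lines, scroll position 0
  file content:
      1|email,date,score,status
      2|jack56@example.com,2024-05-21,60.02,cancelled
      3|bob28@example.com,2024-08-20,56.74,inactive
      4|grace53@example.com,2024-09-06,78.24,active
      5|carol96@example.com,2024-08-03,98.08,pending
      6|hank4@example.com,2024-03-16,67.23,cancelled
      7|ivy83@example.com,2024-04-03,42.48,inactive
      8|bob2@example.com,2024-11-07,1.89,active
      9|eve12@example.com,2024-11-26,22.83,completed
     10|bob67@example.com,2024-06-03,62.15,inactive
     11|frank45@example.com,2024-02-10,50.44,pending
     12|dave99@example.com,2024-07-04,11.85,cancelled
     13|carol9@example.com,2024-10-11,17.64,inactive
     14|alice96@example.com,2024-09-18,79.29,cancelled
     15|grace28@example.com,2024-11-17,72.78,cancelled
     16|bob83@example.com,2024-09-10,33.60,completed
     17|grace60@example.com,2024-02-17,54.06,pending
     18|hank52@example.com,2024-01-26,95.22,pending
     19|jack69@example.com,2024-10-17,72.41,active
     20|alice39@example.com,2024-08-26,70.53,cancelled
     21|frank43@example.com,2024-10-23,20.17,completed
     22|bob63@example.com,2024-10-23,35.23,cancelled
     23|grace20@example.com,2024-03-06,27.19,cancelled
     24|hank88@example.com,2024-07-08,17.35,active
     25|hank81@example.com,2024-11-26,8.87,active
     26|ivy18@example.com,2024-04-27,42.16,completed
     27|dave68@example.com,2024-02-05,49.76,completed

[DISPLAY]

                                                    
                                                    
                                                    
━━━━━━━━━━━━━━━━┓                                   
iewer           ┃                                   
────────────────┨                                   
date,score,stat▲┃                                   
@example.com,20█┃                                   
example.com,202░┃                      ┏━━━━━━━━━━━━
3@example.com,2░┃                      ┃ MapNavigato
6@example.com,2░┃                      ┠────────────
example.com,202░┃                      ┃.......~~...
example.com,202░┃                      ┃............
xample.com,2024░┃                      ┃............
example.com,202░┃                      ┃..........@.


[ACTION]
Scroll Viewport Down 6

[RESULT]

date,score,stat▲┃                                   
@example.com,20█┃                                   
example.com,202░┃                      ┏━━━━━━━━━━━━
3@example.com,2░┃                      ┃ MapNavigato
6@example.com,2░┃                      ┠────────────
example.com,202░┃                      ┃.......~~...
example.com,202░┃                      ┃............
xample.com,2024░┃                      ┃............
example.com,202░┃                      ┃..........@.
example.com,202░┃                      ┃............
5@example.com,2░┃                      ┃............
@example.com,20░┃                      ┗━━━━━━━━━━━━
@example.com,20▼┃                                   
━━━━━━━━━━━━━━━━┛                                   
                                                    


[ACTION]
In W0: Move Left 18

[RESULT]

date,score,stat▲┃                                   
@example.com,20█┃                                   
example.com,202░┃                      ┏━━━━━━━━━━━━
3@example.com,2░┃                      ┃ MapNavigato
6@example.com,2░┃                      ┠────────────
example.com,202░┃                      ┃         ...
example.com,202░┃                      ┃         ...
xample.com,2024░┃                      ┃         ...
example.com,202░┃                      ┃         .@.
example.com,202░┃                      ┃         ...
5@example.com,2░┃                      ┃         ...
@example.com,20░┃                      ┗━━━━━━━━━━━━
@example.com,20▼┃                                   
━━━━━━━━━━━━━━━━┛                                   
                                                    


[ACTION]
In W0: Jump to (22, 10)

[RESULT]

date,score,stat▲┃                                   
@example.com,20█┃                                   
example.com,202░┃                      ┏━━━━━━━━━━━━
3@example.com,2░┃                      ┃ MapNavigato
6@example.com,2░┃                      ┠────────────
example.com,202░┃                      ┃..~.~~......
example.com,202░┃                      ┃....~~......
xample.com,2024░┃                      ┃............
example.com,202░┃                      ┃..........@.
example.com,202░┃                      ┃............
5@example.com,2░┃                      ┃............
@example.com,20░┃                      ┗━━━━━━━━━━━━
@example.com,20▼┃                                   
━━━━━━━━━━━━━━━━┛                                   
                                                    


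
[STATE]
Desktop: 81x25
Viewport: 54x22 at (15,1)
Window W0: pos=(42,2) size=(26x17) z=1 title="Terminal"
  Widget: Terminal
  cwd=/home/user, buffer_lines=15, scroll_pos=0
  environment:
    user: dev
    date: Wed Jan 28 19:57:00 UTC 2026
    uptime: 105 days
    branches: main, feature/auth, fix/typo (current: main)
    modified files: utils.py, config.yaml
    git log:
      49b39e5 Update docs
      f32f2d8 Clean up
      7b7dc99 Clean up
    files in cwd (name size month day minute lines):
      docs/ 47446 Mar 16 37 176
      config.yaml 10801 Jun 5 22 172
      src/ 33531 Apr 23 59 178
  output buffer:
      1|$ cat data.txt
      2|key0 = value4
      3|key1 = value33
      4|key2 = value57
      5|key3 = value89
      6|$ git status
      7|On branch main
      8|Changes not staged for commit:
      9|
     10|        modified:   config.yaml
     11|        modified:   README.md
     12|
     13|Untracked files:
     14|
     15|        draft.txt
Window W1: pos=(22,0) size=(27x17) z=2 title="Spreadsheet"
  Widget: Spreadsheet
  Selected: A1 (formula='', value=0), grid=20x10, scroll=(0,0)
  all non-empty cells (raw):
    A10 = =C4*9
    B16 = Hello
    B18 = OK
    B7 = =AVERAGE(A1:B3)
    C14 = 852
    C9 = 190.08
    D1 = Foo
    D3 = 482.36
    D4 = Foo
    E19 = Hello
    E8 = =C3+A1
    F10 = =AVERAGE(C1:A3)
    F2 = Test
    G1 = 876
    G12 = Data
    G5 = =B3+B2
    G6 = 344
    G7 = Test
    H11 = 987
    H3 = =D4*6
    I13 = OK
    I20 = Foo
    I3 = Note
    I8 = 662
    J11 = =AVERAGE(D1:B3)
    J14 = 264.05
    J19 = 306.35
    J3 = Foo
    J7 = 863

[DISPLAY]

       ┃ Spreadsheet             ┃                    
       ┠─────────────────────────┨━━━━━━━━━━━━━━━━━━┓ 
       ┃A1:                      ┃nal               ┃ 
       ┃       A       B       C ┃──────────────────┨ 
       ┃-------------------------┃data.txt          ┃ 
       ┃  1      [0]       0     ┃ value4           ┃ 
       ┃  2        0       0     ┃ value33          ┃ 
       ┃  3        0       0     ┃ value57          ┃ 
       ┃  4        0       0     ┃ value89          ┃ 
       ┃  5        0       0     ┃status            ┃ 
       ┃  6        0       0     ┃nch main          ┃ 
       ┃  7        0       0     ┃s not staged for c┃ 
       ┃  8        0       0     ┃                  ┃ 
       ┃  9        0       0  190┃  modified:   conf┃ 
       ┃ 10        0       0     ┃  modified:   READ┃ 
       ┗━━━━━━━━━━━━━━━━━━━━━━━━━┛                  ┃ 
                           ┃Untracked files:        ┃ 
                           ┗━━━━━━━━━━━━━━━━━━━━━━━━┛ 
                                                      
                                                      
                                                      
                                                      


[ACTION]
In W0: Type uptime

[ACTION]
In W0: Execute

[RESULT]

       ┃ Spreadsheet             ┃                    
       ┠─────────────────────────┨━━━━━━━━━━━━━━━━━━┓ 
       ┃A1:                      ┃nal               ┃ 
       ┃       A       B       C ┃──────────────────┨ 
       ┃-------------------------┃status            ┃ 
       ┃  1      [0]       0     ┃nch main          ┃ 
       ┃  2        0       0     ┃s not staged for c┃ 
       ┃  3        0       0     ┃                  ┃ 
       ┃  4        0       0     ┃  modified:   conf┃ 
       ┃  5        0       0     ┃  modified:   READ┃ 
       ┃  6        0       0     ┃                  ┃ 
       ┃  7        0       0     ┃ked files:        ┃ 
       ┃  8        0       0     ┃                  ┃ 
       ┃  9        0       0  190┃  draft.txt       ┃ 
       ┃ 10        0       0     ┃me                ┃ 
       ┗━━━━━━━━━━━━━━━━━━━━━━━━━┛  up 105 days     ┃ 
                           ┃$ █                     ┃ 
                           ┗━━━━━━━━━━━━━━━━━━━━━━━━┛ 
                                                      
                                                      
                                                      
                                                      


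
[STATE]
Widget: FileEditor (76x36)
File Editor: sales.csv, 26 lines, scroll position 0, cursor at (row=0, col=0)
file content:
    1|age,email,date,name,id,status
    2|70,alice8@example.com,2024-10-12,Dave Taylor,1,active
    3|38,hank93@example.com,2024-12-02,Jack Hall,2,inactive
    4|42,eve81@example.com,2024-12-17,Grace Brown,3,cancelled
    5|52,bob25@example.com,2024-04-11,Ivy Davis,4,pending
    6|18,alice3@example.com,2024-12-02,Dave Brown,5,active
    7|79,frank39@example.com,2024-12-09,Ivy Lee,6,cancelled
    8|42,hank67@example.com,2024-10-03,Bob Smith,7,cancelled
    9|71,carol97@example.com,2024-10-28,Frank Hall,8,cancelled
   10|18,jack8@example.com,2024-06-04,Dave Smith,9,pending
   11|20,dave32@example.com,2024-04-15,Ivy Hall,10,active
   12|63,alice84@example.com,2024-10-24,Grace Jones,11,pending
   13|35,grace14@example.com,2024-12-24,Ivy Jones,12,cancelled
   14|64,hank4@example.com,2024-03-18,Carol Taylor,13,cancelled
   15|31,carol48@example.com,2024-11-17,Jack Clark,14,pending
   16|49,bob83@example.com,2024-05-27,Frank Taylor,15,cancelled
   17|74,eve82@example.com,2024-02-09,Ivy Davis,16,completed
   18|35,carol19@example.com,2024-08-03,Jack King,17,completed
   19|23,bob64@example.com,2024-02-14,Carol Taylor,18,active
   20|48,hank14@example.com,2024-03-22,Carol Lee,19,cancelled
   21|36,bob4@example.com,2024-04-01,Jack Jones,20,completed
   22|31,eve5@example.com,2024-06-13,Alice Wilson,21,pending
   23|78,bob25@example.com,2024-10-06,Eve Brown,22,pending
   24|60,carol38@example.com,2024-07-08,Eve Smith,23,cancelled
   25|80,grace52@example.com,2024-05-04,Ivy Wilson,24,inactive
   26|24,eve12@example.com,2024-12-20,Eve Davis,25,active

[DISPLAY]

█ge,email,date,name,id,status                                              ▲
70,alice8@example.com,2024-10-12,Dave Taylor,1,active                      █
38,hank93@example.com,2024-12-02,Jack Hall,2,inactive                      ░
42,eve81@example.com,2024-12-17,Grace Brown,3,cancelled                    ░
52,bob25@example.com,2024-04-11,Ivy Davis,4,pending                        ░
18,alice3@example.com,2024-12-02,Dave Brown,5,active                       ░
79,frank39@example.com,2024-12-09,Ivy Lee,6,cancelled                      ░
42,hank67@example.com,2024-10-03,Bob Smith,7,cancelled                     ░
71,carol97@example.com,2024-10-28,Frank Hall,8,cancelled                   ░
18,jack8@example.com,2024-06-04,Dave Smith,9,pending                       ░
20,dave32@example.com,2024-04-15,Ivy Hall,10,active                        ░
63,alice84@example.com,2024-10-24,Grace Jones,11,pending                   ░
35,grace14@example.com,2024-12-24,Ivy Jones,12,cancelled                   ░
64,hank4@example.com,2024-03-18,Carol Taylor,13,cancelled                  ░
31,carol48@example.com,2024-11-17,Jack Clark,14,pending                    ░
49,bob83@example.com,2024-05-27,Frank Taylor,15,cancelled                  ░
74,eve82@example.com,2024-02-09,Ivy Davis,16,completed                     ░
35,carol19@example.com,2024-08-03,Jack King,17,completed                   ░
23,bob64@example.com,2024-02-14,Carol Taylor,18,active                     ░
48,hank14@example.com,2024-03-22,Carol Lee,19,cancelled                    ░
36,bob4@example.com,2024-04-01,Jack Jones,20,completed                     ░
31,eve5@example.com,2024-06-13,Alice Wilson,21,pending                     ░
78,bob25@example.com,2024-10-06,Eve Brown,22,pending                       ░
60,carol38@example.com,2024-07-08,Eve Smith,23,cancelled                   ░
80,grace52@example.com,2024-05-04,Ivy Wilson,24,inactive                   ░
24,eve12@example.com,2024-12-20,Eve Davis,25,active                        ░
                                                                           ░
                                                                           ░
                                                                           ░
                                                                           ░
                                                                           ░
                                                                           ░
                                                                           ░
                                                                           ░
                                                                           ░
                                                                           ▼


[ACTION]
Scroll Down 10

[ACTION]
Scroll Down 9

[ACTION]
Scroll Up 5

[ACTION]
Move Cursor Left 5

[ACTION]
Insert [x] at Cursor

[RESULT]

x█ge,email,date,name,id,status                                             ▲
70,alice8@example.com,2024-10-12,Dave Taylor,1,active                      █
38,hank93@example.com,2024-12-02,Jack Hall,2,inactive                      ░
42,eve81@example.com,2024-12-17,Grace Brown,3,cancelled                    ░
52,bob25@example.com,2024-04-11,Ivy Davis,4,pending                        ░
18,alice3@example.com,2024-12-02,Dave Brown,5,active                       ░
79,frank39@example.com,2024-12-09,Ivy Lee,6,cancelled                      ░
42,hank67@example.com,2024-10-03,Bob Smith,7,cancelled                     ░
71,carol97@example.com,2024-10-28,Frank Hall,8,cancelled                   ░
18,jack8@example.com,2024-06-04,Dave Smith,9,pending                       ░
20,dave32@example.com,2024-04-15,Ivy Hall,10,active                        ░
63,alice84@example.com,2024-10-24,Grace Jones,11,pending                   ░
35,grace14@example.com,2024-12-24,Ivy Jones,12,cancelled                   ░
64,hank4@example.com,2024-03-18,Carol Taylor,13,cancelled                  ░
31,carol48@example.com,2024-11-17,Jack Clark,14,pending                    ░
49,bob83@example.com,2024-05-27,Frank Taylor,15,cancelled                  ░
74,eve82@example.com,2024-02-09,Ivy Davis,16,completed                     ░
35,carol19@example.com,2024-08-03,Jack King,17,completed                   ░
23,bob64@example.com,2024-02-14,Carol Taylor,18,active                     ░
48,hank14@example.com,2024-03-22,Carol Lee,19,cancelled                    ░
36,bob4@example.com,2024-04-01,Jack Jones,20,completed                     ░
31,eve5@example.com,2024-06-13,Alice Wilson,21,pending                     ░
78,bob25@example.com,2024-10-06,Eve Brown,22,pending                       ░
60,carol38@example.com,2024-07-08,Eve Smith,23,cancelled                   ░
80,grace52@example.com,2024-05-04,Ivy Wilson,24,inactive                   ░
24,eve12@example.com,2024-12-20,Eve Davis,25,active                        ░
                                                                           ░
                                                                           ░
                                                                           ░
                                                                           ░
                                                                           ░
                                                                           ░
                                                                           ░
                                                                           ░
                                                                           ░
                                                                           ▼
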